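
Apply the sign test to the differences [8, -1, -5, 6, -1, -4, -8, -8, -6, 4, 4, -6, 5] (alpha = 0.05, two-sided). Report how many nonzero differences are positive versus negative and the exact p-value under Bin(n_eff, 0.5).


Step 1: Discard zero differences. Original n = 13; n_eff = number of nonzero differences = 13.
Nonzero differences (with sign): +8, -1, -5, +6, -1, -4, -8, -8, -6, +4, +4, -6, +5
Step 2: Count signs: positive = 5, negative = 8.
Step 3: Under H0: P(positive) = 0.5, so the number of positives S ~ Bin(13, 0.5).
Step 4: Two-sided exact p-value = sum of Bin(13,0.5) probabilities at or below the observed probability = 0.581055.
Step 5: alpha = 0.05. fail to reject H0.

n_eff = 13, pos = 5, neg = 8, p = 0.581055, fail to reject H0.


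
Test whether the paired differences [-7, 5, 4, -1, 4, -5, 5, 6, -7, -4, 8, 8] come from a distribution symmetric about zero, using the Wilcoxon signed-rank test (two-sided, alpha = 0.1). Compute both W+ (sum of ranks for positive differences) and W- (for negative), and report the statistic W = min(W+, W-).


Step 1: Drop any zero differences (none here) and take |d_i|.
|d| = [7, 5, 4, 1, 4, 5, 5, 6, 7, 4, 8, 8]
Step 2: Midrank |d_i| (ties get averaged ranks).
ranks: |7|->9.5, |5|->6, |4|->3, |1|->1, |4|->3, |5|->6, |5|->6, |6|->8, |7|->9.5, |4|->3, |8|->11.5, |8|->11.5
Step 3: Attach original signs; sum ranks with positive sign and with negative sign.
W+ = 6 + 3 + 3 + 6 + 8 + 11.5 + 11.5 = 49
W- = 9.5 + 1 + 6 + 9.5 + 3 = 29
(Check: W+ + W- = 78 should equal n(n+1)/2 = 78.)
Step 4: Test statistic W = min(W+, W-) = 29.
Step 5: Ties in |d|, so use the tie-corrected normal approximation.
        E[W] = n(n+1)/4 = 12*13/4 = 39.
        Tie groups: |d|=4 (t=3), |d|=5 (t=3), |d|=7 (t=2), |d|=8 (t=2); sum(t^3 - t) = 60.
        Var[W] = n(n+1)(2n+1)/24 - sum(t^3-t)/48 = 3900/24 - 60/48 = 161.25.
        z = (W - E[W]) / sqrt(Var[W]) = (29 - 39) / 12.6984 = -0.7875.
        Two-sided p = 2*Phi(z) = 0.430990.
Step 6: alpha = 0.1. fail to reject H0.

W+ = 49, W- = 29, W = min = 29, p = 0.430990, fail to reject H0.


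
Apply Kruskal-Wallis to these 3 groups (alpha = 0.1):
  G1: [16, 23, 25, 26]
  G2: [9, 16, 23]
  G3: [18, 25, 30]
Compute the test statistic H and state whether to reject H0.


Step 1: Combine all N = 10 observations and assign midranks.
sorted (value, group, rank): (9,G2,1), (16,G1,2.5), (16,G2,2.5), (18,G3,4), (23,G1,5.5), (23,G2,5.5), (25,G1,7.5), (25,G3,7.5), (26,G1,9), (30,G3,10)
Step 2: Sum ranks within each group.
R_1 = 24.5 (n_1 = 4)
R_2 = 9 (n_2 = 3)
R_3 = 21.5 (n_3 = 3)
Step 3: H = 12/(N(N+1)) * sum(R_i^2/n_i) - 3(N+1)
     = 12/(10*11) * (24.5^2/4 + 9^2/3 + 21.5^2/3) - 3*11
     = 0.109091 * 331.146 - 33
     = 3.125000.
Step 4: Ties present; correction factor C = 1 - 18/(10^3 - 10) = 0.981818. Corrected H = 3.125000 / 0.981818 = 3.182870.
Step 5: Under H0, H ~ chi^2(2); p-value = 0.203633.
Step 6: alpha = 0.1. fail to reject H0.

H = 3.1829, df = 2, p = 0.203633, fail to reject H0.


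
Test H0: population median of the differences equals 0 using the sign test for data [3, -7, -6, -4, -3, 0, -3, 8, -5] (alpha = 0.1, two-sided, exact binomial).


Step 1: Discard zero differences. Original n = 9; n_eff = number of nonzero differences = 8.
Nonzero differences (with sign): +3, -7, -6, -4, -3, -3, +8, -5
Step 2: Count signs: positive = 2, negative = 6.
Step 3: Under H0: P(positive) = 0.5, so the number of positives S ~ Bin(8, 0.5).
Step 4: Two-sided exact p-value = sum of Bin(8,0.5) probabilities at or below the observed probability = 0.289062.
Step 5: alpha = 0.1. fail to reject H0.

n_eff = 8, pos = 2, neg = 6, p = 0.289062, fail to reject H0.


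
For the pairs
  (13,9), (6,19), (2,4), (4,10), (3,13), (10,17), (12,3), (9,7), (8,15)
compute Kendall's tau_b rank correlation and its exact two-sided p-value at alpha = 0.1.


Step 1: Enumerate the 36 unordered pairs (i,j) with i<j and classify each by sign(x_j-x_i) * sign(y_j-y_i).
  (1,2):dx=-7,dy=+10->D; (1,3):dx=-11,dy=-5->C; (1,4):dx=-9,dy=+1->D; (1,5):dx=-10,dy=+4->D
  (1,6):dx=-3,dy=+8->D; (1,7):dx=-1,dy=-6->C; (1,8):dx=-4,dy=-2->C; (1,9):dx=-5,dy=+6->D
  (2,3):dx=-4,dy=-15->C; (2,4):dx=-2,dy=-9->C; (2,5):dx=-3,dy=-6->C; (2,6):dx=+4,dy=-2->D
  (2,7):dx=+6,dy=-16->D; (2,8):dx=+3,dy=-12->D; (2,9):dx=+2,dy=-4->D; (3,4):dx=+2,dy=+6->C
  (3,5):dx=+1,dy=+9->C; (3,6):dx=+8,dy=+13->C; (3,7):dx=+10,dy=-1->D; (3,8):dx=+7,dy=+3->C
  (3,9):dx=+6,dy=+11->C; (4,5):dx=-1,dy=+3->D; (4,6):dx=+6,dy=+7->C; (4,7):dx=+8,dy=-7->D
  (4,8):dx=+5,dy=-3->D; (4,9):dx=+4,dy=+5->C; (5,6):dx=+7,dy=+4->C; (5,7):dx=+9,dy=-10->D
  (5,8):dx=+6,dy=-6->D; (5,9):dx=+5,dy=+2->C; (6,7):dx=+2,dy=-14->D; (6,8):dx=-1,dy=-10->C
  (6,9):dx=-2,dy=-2->C; (7,8):dx=-3,dy=+4->D; (7,9):dx=-4,dy=+12->D; (8,9):dx=-1,dy=+8->D
Step 2: C = 17, D = 19, total pairs = 36.
Step 3: tau = (C - D)/(n(n-1)/2) = (17 - 19)/36 = -0.055556.
Step 4: Exact two-sided p-value (enumerate n! = 362880 permutations of y under H0): p = 0.919455.
Step 5: alpha = 0.1. fail to reject H0.

tau_b = -0.0556 (C=17, D=19), p = 0.919455, fail to reject H0.


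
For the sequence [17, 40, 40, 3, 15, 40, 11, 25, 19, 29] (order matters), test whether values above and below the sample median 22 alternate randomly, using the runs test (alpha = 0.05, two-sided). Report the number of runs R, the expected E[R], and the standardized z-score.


Step 1: Compute median = 22; label A = above, B = below.
Labels in order: BAABBABABA  (n_A = 5, n_B = 5)
Step 2: Count runs R = 8.
Step 3: Under H0 (random ordering), E[R] = 2*n_A*n_B/(n_A+n_B) + 1 = 2*5*5/10 + 1 = 6.0000.
        Var[R] = 2*n_A*n_B*(2*n_A*n_B - n_A - n_B) / ((n_A+n_B)^2 * (n_A+n_B-1)) = 2000/900 = 2.2222.
        SD[R] = 1.4907.
Step 4: Continuity-corrected z = (R - 0.5 - E[R]) / SD[R] = (8 - 0.5 - 6.0000) / 1.4907 = 1.0062.
Step 5: Two-sided p-value via normal approximation = 2*(1 - Phi(|z|)) = 0.314305.
Step 6: alpha = 0.05. fail to reject H0.

R = 8, z = 1.0062, p = 0.314305, fail to reject H0.


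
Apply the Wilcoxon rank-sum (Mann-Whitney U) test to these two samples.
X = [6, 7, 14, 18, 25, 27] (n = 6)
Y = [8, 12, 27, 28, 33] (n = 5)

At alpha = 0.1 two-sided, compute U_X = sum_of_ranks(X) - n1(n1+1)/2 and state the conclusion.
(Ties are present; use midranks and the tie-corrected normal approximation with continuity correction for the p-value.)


Step 1: Combine and sort all 11 observations; assign midranks.
sorted (value, group): (6,X), (7,X), (8,Y), (12,Y), (14,X), (18,X), (25,X), (27,X), (27,Y), (28,Y), (33,Y)
ranks: 6->1, 7->2, 8->3, 12->4, 14->5, 18->6, 25->7, 27->8.5, 27->8.5, 28->10, 33->11
Step 2: Rank sum for X: R1 = 1 + 2 + 5 + 6 + 7 + 8.5 = 29.5.
Step 3: U_X = R1 - n1(n1+1)/2 = 29.5 - 6*7/2 = 29.5 - 21 = 8.5.
       U_Y = n1*n2 - U_X = 30 - 8.5 = 21.5.
Step 4: Ties are present, so use the tie-corrected normal approximation (with continuity correction) for the p-value.
Step 5: p-value = 0.272229; compare to alpha = 0.1. fail to reject H0.

U_X = 8.5, p = 0.272229, fail to reject H0 at alpha = 0.1.


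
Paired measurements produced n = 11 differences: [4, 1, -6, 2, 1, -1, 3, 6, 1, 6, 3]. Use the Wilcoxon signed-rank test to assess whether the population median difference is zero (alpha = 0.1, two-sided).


Step 1: Drop any zero differences (none here) and take |d_i|.
|d| = [4, 1, 6, 2, 1, 1, 3, 6, 1, 6, 3]
Step 2: Midrank |d_i| (ties get averaged ranks).
ranks: |4|->8, |1|->2.5, |6|->10, |2|->5, |1|->2.5, |1|->2.5, |3|->6.5, |6|->10, |1|->2.5, |6|->10, |3|->6.5
Step 3: Attach original signs; sum ranks with positive sign and with negative sign.
W+ = 8 + 2.5 + 5 + 2.5 + 6.5 + 10 + 2.5 + 10 + 6.5 = 53.5
W- = 10 + 2.5 = 12.5
(Check: W+ + W- = 66 should equal n(n+1)/2 = 66.)
Step 4: Test statistic W = min(W+, W-) = 12.5.
Step 5: Ties in |d|, so use the tie-corrected normal approximation.
        E[W] = n(n+1)/4 = 11*12/4 = 33.
        Tie groups: |d|=1 (t=4), |d|=3 (t=2), |d|=6 (t=3); sum(t^3 - t) = 90.
        Var[W] = n(n+1)(2n+1)/24 - sum(t^3-t)/48 = 3036/24 - 90/48 = 124.625.
        z = (W - E[W]) / sqrt(Var[W]) = (12.5 - 33) / 11.1636 = -1.8363.
        Two-sided p = 2*Phi(z) = 0.066309.
Step 6: alpha = 0.1. reject H0.

W+ = 53.5, W- = 12.5, W = min = 12.5, p = 0.066309, reject H0.


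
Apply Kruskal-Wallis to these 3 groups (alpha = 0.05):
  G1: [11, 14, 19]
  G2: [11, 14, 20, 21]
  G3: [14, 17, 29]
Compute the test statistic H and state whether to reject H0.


Step 1: Combine all N = 10 observations and assign midranks.
sorted (value, group, rank): (11,G1,1.5), (11,G2,1.5), (14,G1,4), (14,G2,4), (14,G3,4), (17,G3,6), (19,G1,7), (20,G2,8), (21,G2,9), (29,G3,10)
Step 2: Sum ranks within each group.
R_1 = 12.5 (n_1 = 3)
R_2 = 22.5 (n_2 = 4)
R_3 = 20 (n_3 = 3)
Step 3: H = 12/(N(N+1)) * sum(R_i^2/n_i) - 3(N+1)
     = 12/(10*11) * (12.5^2/3 + 22.5^2/4 + 20^2/3) - 3*11
     = 0.109091 * 311.979 - 33
     = 1.034091.
Step 4: Ties present; correction factor C = 1 - 30/(10^3 - 10) = 0.969697. Corrected H = 1.034091 / 0.969697 = 1.066406.
Step 5: Under H0, H ~ chi^2(2); p-value = 0.586723.
Step 6: alpha = 0.05. fail to reject H0.

H = 1.0664, df = 2, p = 0.586723, fail to reject H0.


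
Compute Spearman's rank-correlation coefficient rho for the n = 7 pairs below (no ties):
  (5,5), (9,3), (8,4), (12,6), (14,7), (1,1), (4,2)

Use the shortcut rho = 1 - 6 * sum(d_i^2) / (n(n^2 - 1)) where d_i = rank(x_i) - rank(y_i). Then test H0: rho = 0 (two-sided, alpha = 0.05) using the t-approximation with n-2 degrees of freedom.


Step 1: Rank x and y separately (midranks; no ties here).
rank(x): 5->3, 9->5, 8->4, 12->6, 14->7, 1->1, 4->2
rank(y): 5->5, 3->3, 4->4, 6->6, 7->7, 1->1, 2->2
Step 2: d_i = R_x(i) - R_y(i); compute d_i^2.
  (3-5)^2=4, (5-3)^2=4, (4-4)^2=0, (6-6)^2=0, (7-7)^2=0, (1-1)^2=0, (2-2)^2=0
sum(d^2) = 8.
Step 3: rho = 1 - 6*8 / (7*(7^2 - 1)) = 1 - 48/336 = 0.857143.
Step 4: Under H0, t = rho * sqrt((n-2)/(1-rho^2)) = 3.7210 ~ t(5).
Step 5: Two-sided p-value from the t-distribution with 5 df = 0.013697.
Step 6: alpha = 0.05. reject H0.

rho = 0.8571, p = 0.013697, reject H0 at alpha = 0.05.


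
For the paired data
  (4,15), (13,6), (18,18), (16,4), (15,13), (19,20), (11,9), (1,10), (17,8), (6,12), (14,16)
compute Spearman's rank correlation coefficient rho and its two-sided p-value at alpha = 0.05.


Step 1: Rank x and y separately (midranks; no ties here).
rank(x): 4->2, 13->5, 18->10, 16->8, 15->7, 19->11, 11->4, 1->1, 17->9, 6->3, 14->6
rank(y): 15->8, 6->2, 18->10, 4->1, 13->7, 20->11, 9->4, 10->5, 8->3, 12->6, 16->9
Step 2: d_i = R_x(i) - R_y(i); compute d_i^2.
  (2-8)^2=36, (5-2)^2=9, (10-10)^2=0, (8-1)^2=49, (7-7)^2=0, (11-11)^2=0, (4-4)^2=0, (1-5)^2=16, (9-3)^2=36, (3-6)^2=9, (6-9)^2=9
sum(d^2) = 164.
Step 3: rho = 1 - 6*164 / (11*(11^2 - 1)) = 1 - 984/1320 = 0.254545.
Step 4: Under H0, t = rho * sqrt((n-2)/(1-rho^2)) = 0.7896 ~ t(9).
Step 5: Two-sided p-value from the t-distribution with 9 df = 0.450037.
Step 6: alpha = 0.05. fail to reject H0.

rho = 0.2545, p = 0.450037, fail to reject H0 at alpha = 0.05.


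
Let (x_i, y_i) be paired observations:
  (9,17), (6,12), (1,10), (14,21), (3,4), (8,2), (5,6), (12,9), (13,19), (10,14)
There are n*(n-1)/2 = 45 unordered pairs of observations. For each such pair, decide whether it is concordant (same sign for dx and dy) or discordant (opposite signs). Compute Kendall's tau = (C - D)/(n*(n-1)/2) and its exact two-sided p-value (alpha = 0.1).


Step 1: Enumerate the 45 unordered pairs (i,j) with i<j and classify each by sign(x_j-x_i) * sign(y_j-y_i).
  (1,2):dx=-3,dy=-5->C; (1,3):dx=-8,dy=-7->C; (1,4):dx=+5,dy=+4->C; (1,5):dx=-6,dy=-13->C
  (1,6):dx=-1,dy=-15->C; (1,7):dx=-4,dy=-11->C; (1,8):dx=+3,dy=-8->D; (1,9):dx=+4,dy=+2->C
  (1,10):dx=+1,dy=-3->D; (2,3):dx=-5,dy=-2->C; (2,4):dx=+8,dy=+9->C; (2,5):dx=-3,dy=-8->C
  (2,6):dx=+2,dy=-10->D; (2,7):dx=-1,dy=-6->C; (2,8):dx=+6,dy=-3->D; (2,9):dx=+7,dy=+7->C
  (2,10):dx=+4,dy=+2->C; (3,4):dx=+13,dy=+11->C; (3,5):dx=+2,dy=-6->D; (3,6):dx=+7,dy=-8->D
  (3,7):dx=+4,dy=-4->D; (3,8):dx=+11,dy=-1->D; (3,9):dx=+12,dy=+9->C; (3,10):dx=+9,dy=+4->C
  (4,5):dx=-11,dy=-17->C; (4,6):dx=-6,dy=-19->C; (4,7):dx=-9,dy=-15->C; (4,8):dx=-2,dy=-12->C
  (4,9):dx=-1,dy=-2->C; (4,10):dx=-4,dy=-7->C; (5,6):dx=+5,dy=-2->D; (5,7):dx=+2,dy=+2->C
  (5,8):dx=+9,dy=+5->C; (5,9):dx=+10,dy=+15->C; (5,10):dx=+7,dy=+10->C; (6,7):dx=-3,dy=+4->D
  (6,8):dx=+4,dy=+7->C; (6,9):dx=+5,dy=+17->C; (6,10):dx=+2,dy=+12->C; (7,8):dx=+7,dy=+3->C
  (7,9):dx=+8,dy=+13->C; (7,10):dx=+5,dy=+8->C; (8,9):dx=+1,dy=+10->C; (8,10):dx=-2,dy=+5->D
  (9,10):dx=-3,dy=-5->C
Step 2: C = 34, D = 11, total pairs = 45.
Step 3: tau = (C - D)/(n(n-1)/2) = (34 - 11)/45 = 0.511111.
Step 4: Exact two-sided p-value (enumerate n! = 3628800 permutations of y under H0): p = 0.046623.
Step 5: alpha = 0.1. reject H0.

tau_b = 0.5111 (C=34, D=11), p = 0.046623, reject H0.


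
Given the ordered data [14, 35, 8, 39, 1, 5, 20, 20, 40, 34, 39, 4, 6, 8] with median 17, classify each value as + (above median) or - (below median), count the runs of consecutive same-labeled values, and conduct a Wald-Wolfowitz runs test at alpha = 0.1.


Step 1: Compute median = 17; label A = above, B = below.
Labels in order: BABABBAAAAABBB  (n_A = 7, n_B = 7)
Step 2: Count runs R = 7.
Step 3: Under H0 (random ordering), E[R] = 2*n_A*n_B/(n_A+n_B) + 1 = 2*7*7/14 + 1 = 8.0000.
        Var[R] = 2*n_A*n_B*(2*n_A*n_B - n_A - n_B) / ((n_A+n_B)^2 * (n_A+n_B-1)) = 8232/2548 = 3.2308.
        SD[R] = 1.7974.
Step 4: Continuity-corrected z = (R + 0.5 - E[R]) / SD[R] = (7 + 0.5 - 8.0000) / 1.7974 = -0.2782.
Step 5: Two-sided p-value via normal approximation = 2*(1 - Phi(|z|)) = 0.780879.
Step 6: alpha = 0.1. fail to reject H0.

R = 7, z = -0.2782, p = 0.780879, fail to reject H0.


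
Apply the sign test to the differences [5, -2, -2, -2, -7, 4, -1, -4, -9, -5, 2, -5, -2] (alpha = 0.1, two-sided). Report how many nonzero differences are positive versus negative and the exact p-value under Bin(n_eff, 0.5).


Step 1: Discard zero differences. Original n = 13; n_eff = number of nonzero differences = 13.
Nonzero differences (with sign): +5, -2, -2, -2, -7, +4, -1, -4, -9, -5, +2, -5, -2
Step 2: Count signs: positive = 3, negative = 10.
Step 3: Under H0: P(positive) = 0.5, so the number of positives S ~ Bin(13, 0.5).
Step 4: Two-sided exact p-value = sum of Bin(13,0.5) probabilities at or below the observed probability = 0.092285.
Step 5: alpha = 0.1. reject H0.

n_eff = 13, pos = 3, neg = 10, p = 0.092285, reject H0.


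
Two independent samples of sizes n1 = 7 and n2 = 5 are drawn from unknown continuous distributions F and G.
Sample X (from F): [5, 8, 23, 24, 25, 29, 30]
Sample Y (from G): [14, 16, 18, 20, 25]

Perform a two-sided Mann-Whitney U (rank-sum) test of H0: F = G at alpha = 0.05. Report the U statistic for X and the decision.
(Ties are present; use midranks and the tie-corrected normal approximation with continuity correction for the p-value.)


Step 1: Combine and sort all 12 observations; assign midranks.
sorted (value, group): (5,X), (8,X), (14,Y), (16,Y), (18,Y), (20,Y), (23,X), (24,X), (25,X), (25,Y), (29,X), (30,X)
ranks: 5->1, 8->2, 14->3, 16->4, 18->5, 20->6, 23->7, 24->8, 25->9.5, 25->9.5, 29->11, 30->12
Step 2: Rank sum for X: R1 = 1 + 2 + 7 + 8 + 9.5 + 11 + 12 = 50.5.
Step 3: U_X = R1 - n1(n1+1)/2 = 50.5 - 7*8/2 = 50.5 - 28 = 22.5.
       U_Y = n1*n2 - U_X = 35 - 22.5 = 12.5.
Step 4: Ties are present, so use the tie-corrected normal approximation (with continuity correction) for the p-value.
Step 5: p-value = 0.464120; compare to alpha = 0.05. fail to reject H0.

U_X = 22.5, p = 0.464120, fail to reject H0 at alpha = 0.05.


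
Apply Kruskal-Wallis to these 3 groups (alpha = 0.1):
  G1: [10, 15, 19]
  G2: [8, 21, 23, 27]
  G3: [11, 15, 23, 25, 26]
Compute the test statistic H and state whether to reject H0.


Step 1: Combine all N = 12 observations and assign midranks.
sorted (value, group, rank): (8,G2,1), (10,G1,2), (11,G3,3), (15,G1,4.5), (15,G3,4.5), (19,G1,6), (21,G2,7), (23,G2,8.5), (23,G3,8.5), (25,G3,10), (26,G3,11), (27,G2,12)
Step 2: Sum ranks within each group.
R_1 = 12.5 (n_1 = 3)
R_2 = 28.5 (n_2 = 4)
R_3 = 37 (n_3 = 5)
Step 3: H = 12/(N(N+1)) * sum(R_i^2/n_i) - 3(N+1)
     = 12/(12*13) * (12.5^2/3 + 28.5^2/4 + 37^2/5) - 3*13
     = 0.076923 * 528.946 - 39
     = 1.688141.
Step 4: Ties present; correction factor C = 1 - 12/(12^3 - 12) = 0.993007. Corrected H = 1.688141 / 0.993007 = 1.700029.
Step 5: Under H0, H ~ chi^2(2); p-value = 0.427409.
Step 6: alpha = 0.1. fail to reject H0.

H = 1.7000, df = 2, p = 0.427409, fail to reject H0.


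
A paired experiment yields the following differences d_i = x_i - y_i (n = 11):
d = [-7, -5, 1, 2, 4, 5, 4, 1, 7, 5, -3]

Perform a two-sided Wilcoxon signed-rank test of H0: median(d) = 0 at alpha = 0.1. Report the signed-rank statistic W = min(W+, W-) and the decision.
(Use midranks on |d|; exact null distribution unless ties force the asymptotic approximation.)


Step 1: Drop any zero differences (none here) and take |d_i|.
|d| = [7, 5, 1, 2, 4, 5, 4, 1, 7, 5, 3]
Step 2: Midrank |d_i| (ties get averaged ranks).
ranks: |7|->10.5, |5|->8, |1|->1.5, |2|->3, |4|->5.5, |5|->8, |4|->5.5, |1|->1.5, |7|->10.5, |5|->8, |3|->4
Step 3: Attach original signs; sum ranks with positive sign and with negative sign.
W+ = 1.5 + 3 + 5.5 + 8 + 5.5 + 1.5 + 10.5 + 8 = 43.5
W- = 10.5 + 8 + 4 = 22.5
(Check: W+ + W- = 66 should equal n(n+1)/2 = 66.)
Step 4: Test statistic W = min(W+, W-) = 22.5.
Step 5: Ties in |d|, so use the tie-corrected normal approximation.
        E[W] = n(n+1)/4 = 11*12/4 = 33.
        Tie groups: |d|=1 (t=2), |d|=4 (t=2), |d|=5 (t=3), |d|=7 (t=2); sum(t^3 - t) = 42.
        Var[W] = n(n+1)(2n+1)/24 - sum(t^3-t)/48 = 3036/24 - 42/48 = 125.625.
        z = (W - E[W]) / sqrt(Var[W]) = (22.5 - 33) / 11.2083 = -0.9368.
        Two-sided p = 2*Phi(z) = 0.348857.
Step 6: alpha = 0.1. fail to reject H0.

W+ = 43.5, W- = 22.5, W = min = 22.5, p = 0.348857, fail to reject H0.


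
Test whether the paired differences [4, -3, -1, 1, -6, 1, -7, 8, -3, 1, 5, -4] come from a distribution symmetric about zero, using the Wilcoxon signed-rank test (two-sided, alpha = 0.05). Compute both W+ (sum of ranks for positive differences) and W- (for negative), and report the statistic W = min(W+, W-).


Step 1: Drop any zero differences (none here) and take |d_i|.
|d| = [4, 3, 1, 1, 6, 1, 7, 8, 3, 1, 5, 4]
Step 2: Midrank |d_i| (ties get averaged ranks).
ranks: |4|->7.5, |3|->5.5, |1|->2.5, |1|->2.5, |6|->10, |1|->2.5, |7|->11, |8|->12, |3|->5.5, |1|->2.5, |5|->9, |4|->7.5
Step 3: Attach original signs; sum ranks with positive sign and with negative sign.
W+ = 7.5 + 2.5 + 2.5 + 12 + 2.5 + 9 = 36
W- = 5.5 + 2.5 + 10 + 11 + 5.5 + 7.5 = 42
(Check: W+ + W- = 78 should equal n(n+1)/2 = 78.)
Step 4: Test statistic W = min(W+, W-) = 36.
Step 5: Ties in |d|, so use the tie-corrected normal approximation.
        E[W] = n(n+1)/4 = 12*13/4 = 39.
        Tie groups: |d|=1 (t=4), |d|=3 (t=2), |d|=4 (t=2); sum(t^3 - t) = 72.
        Var[W] = n(n+1)(2n+1)/24 - sum(t^3-t)/48 = 3900/24 - 72/48 = 161.
        z = (W - E[W]) / sqrt(Var[W]) = (36 - 39) / 12.6886 = -0.2364.
        Two-sided p = 2*Phi(z) = 0.813097.
Step 6: alpha = 0.05. fail to reject H0.

W+ = 36, W- = 42, W = min = 36, p = 0.813097, fail to reject H0.


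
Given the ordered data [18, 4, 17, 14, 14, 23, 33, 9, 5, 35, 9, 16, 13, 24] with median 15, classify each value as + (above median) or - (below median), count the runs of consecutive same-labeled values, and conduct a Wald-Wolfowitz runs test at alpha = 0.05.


Step 1: Compute median = 15; label A = above, B = below.
Labels in order: ABABBAABBABABA  (n_A = 7, n_B = 7)
Step 2: Count runs R = 11.
Step 3: Under H0 (random ordering), E[R] = 2*n_A*n_B/(n_A+n_B) + 1 = 2*7*7/14 + 1 = 8.0000.
        Var[R] = 2*n_A*n_B*(2*n_A*n_B - n_A - n_B) / ((n_A+n_B)^2 * (n_A+n_B-1)) = 8232/2548 = 3.2308.
        SD[R] = 1.7974.
Step 4: Continuity-corrected z = (R - 0.5 - E[R]) / SD[R] = (11 - 0.5 - 8.0000) / 1.7974 = 1.3909.
Step 5: Two-sided p-value via normal approximation = 2*(1 - Phi(|z|)) = 0.164264.
Step 6: alpha = 0.05. fail to reject H0.

R = 11, z = 1.3909, p = 0.164264, fail to reject H0.


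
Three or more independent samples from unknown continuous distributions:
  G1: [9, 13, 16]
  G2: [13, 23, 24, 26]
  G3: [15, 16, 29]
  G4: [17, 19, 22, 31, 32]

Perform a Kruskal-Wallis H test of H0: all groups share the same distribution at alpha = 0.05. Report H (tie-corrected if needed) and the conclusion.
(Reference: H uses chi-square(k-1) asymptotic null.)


Step 1: Combine all N = 15 observations and assign midranks.
sorted (value, group, rank): (9,G1,1), (13,G1,2.5), (13,G2,2.5), (15,G3,4), (16,G1,5.5), (16,G3,5.5), (17,G4,7), (19,G4,8), (22,G4,9), (23,G2,10), (24,G2,11), (26,G2,12), (29,G3,13), (31,G4,14), (32,G4,15)
Step 2: Sum ranks within each group.
R_1 = 9 (n_1 = 3)
R_2 = 35.5 (n_2 = 4)
R_3 = 22.5 (n_3 = 3)
R_4 = 53 (n_4 = 5)
Step 3: H = 12/(N(N+1)) * sum(R_i^2/n_i) - 3(N+1)
     = 12/(15*16) * (9^2/3 + 35.5^2/4 + 22.5^2/3 + 53^2/5) - 3*16
     = 0.050000 * 1072.61 - 48
     = 5.630625.
Step 4: Ties present; correction factor C = 1 - 12/(15^3 - 15) = 0.996429. Corrected H = 5.630625 / 0.996429 = 5.650806.
Step 5: Under H0, H ~ chi^2(3); p-value = 0.129892.
Step 6: alpha = 0.05. fail to reject H0.

H = 5.6508, df = 3, p = 0.129892, fail to reject H0.


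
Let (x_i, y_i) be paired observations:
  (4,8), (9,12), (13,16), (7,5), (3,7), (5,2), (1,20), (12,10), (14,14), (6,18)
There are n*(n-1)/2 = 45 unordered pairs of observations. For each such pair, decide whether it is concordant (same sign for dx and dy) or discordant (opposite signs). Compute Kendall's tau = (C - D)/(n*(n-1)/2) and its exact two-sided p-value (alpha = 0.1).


Step 1: Enumerate the 45 unordered pairs (i,j) with i<j and classify each by sign(x_j-x_i) * sign(y_j-y_i).
  (1,2):dx=+5,dy=+4->C; (1,3):dx=+9,dy=+8->C; (1,4):dx=+3,dy=-3->D; (1,5):dx=-1,dy=-1->C
  (1,6):dx=+1,dy=-6->D; (1,7):dx=-3,dy=+12->D; (1,8):dx=+8,dy=+2->C; (1,9):dx=+10,dy=+6->C
  (1,10):dx=+2,dy=+10->C; (2,3):dx=+4,dy=+4->C; (2,4):dx=-2,dy=-7->C; (2,5):dx=-6,dy=-5->C
  (2,6):dx=-4,dy=-10->C; (2,7):dx=-8,dy=+8->D; (2,8):dx=+3,dy=-2->D; (2,9):dx=+5,dy=+2->C
  (2,10):dx=-3,dy=+6->D; (3,4):dx=-6,dy=-11->C; (3,5):dx=-10,dy=-9->C; (3,6):dx=-8,dy=-14->C
  (3,7):dx=-12,dy=+4->D; (3,8):dx=-1,dy=-6->C; (3,9):dx=+1,dy=-2->D; (3,10):dx=-7,dy=+2->D
  (4,5):dx=-4,dy=+2->D; (4,6):dx=-2,dy=-3->C; (4,7):dx=-6,dy=+15->D; (4,8):dx=+5,dy=+5->C
  (4,9):dx=+7,dy=+9->C; (4,10):dx=-1,dy=+13->D; (5,6):dx=+2,dy=-5->D; (5,7):dx=-2,dy=+13->D
  (5,8):dx=+9,dy=+3->C; (5,9):dx=+11,dy=+7->C; (5,10):dx=+3,dy=+11->C; (6,7):dx=-4,dy=+18->D
  (6,8):dx=+7,dy=+8->C; (6,9):dx=+9,dy=+12->C; (6,10):dx=+1,dy=+16->C; (7,8):dx=+11,dy=-10->D
  (7,9):dx=+13,dy=-6->D; (7,10):dx=+5,dy=-2->D; (8,9):dx=+2,dy=+4->C; (8,10):dx=-6,dy=+8->D
  (9,10):dx=-8,dy=+4->D
Step 2: C = 25, D = 20, total pairs = 45.
Step 3: tau = (C - D)/(n(n-1)/2) = (25 - 20)/45 = 0.111111.
Step 4: Exact two-sided p-value (enumerate n! = 3628800 permutations of y under H0): p = 0.727490.
Step 5: alpha = 0.1. fail to reject H0.

tau_b = 0.1111 (C=25, D=20), p = 0.727490, fail to reject H0.


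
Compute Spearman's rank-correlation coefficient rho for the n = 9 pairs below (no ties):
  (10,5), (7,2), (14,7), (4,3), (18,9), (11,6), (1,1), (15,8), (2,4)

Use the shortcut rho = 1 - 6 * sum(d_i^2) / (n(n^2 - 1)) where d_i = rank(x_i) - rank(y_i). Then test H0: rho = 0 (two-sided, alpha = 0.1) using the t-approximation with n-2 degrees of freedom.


Step 1: Rank x and y separately (midranks; no ties here).
rank(x): 10->5, 7->4, 14->7, 4->3, 18->9, 11->6, 1->1, 15->8, 2->2
rank(y): 5->5, 2->2, 7->7, 3->3, 9->9, 6->6, 1->1, 8->8, 4->4
Step 2: d_i = R_x(i) - R_y(i); compute d_i^2.
  (5-5)^2=0, (4-2)^2=4, (7-7)^2=0, (3-3)^2=0, (9-9)^2=0, (6-6)^2=0, (1-1)^2=0, (8-8)^2=0, (2-4)^2=4
sum(d^2) = 8.
Step 3: rho = 1 - 6*8 / (9*(9^2 - 1)) = 1 - 48/720 = 0.933333.
Step 4: Under H0, t = rho * sqrt((n-2)/(1-rho^2)) = 6.8783 ~ t(7).
Step 5: Two-sided p-value from the t-distribution with 7 df = 0.000236.
Step 6: alpha = 0.1. reject H0.

rho = 0.9333, p = 0.000236, reject H0 at alpha = 0.1.


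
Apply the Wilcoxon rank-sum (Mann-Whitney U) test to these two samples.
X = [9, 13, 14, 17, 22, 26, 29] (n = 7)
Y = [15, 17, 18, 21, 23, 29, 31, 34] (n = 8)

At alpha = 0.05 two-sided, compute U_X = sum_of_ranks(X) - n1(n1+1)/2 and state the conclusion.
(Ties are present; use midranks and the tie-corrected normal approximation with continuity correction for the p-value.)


Step 1: Combine and sort all 15 observations; assign midranks.
sorted (value, group): (9,X), (13,X), (14,X), (15,Y), (17,X), (17,Y), (18,Y), (21,Y), (22,X), (23,Y), (26,X), (29,X), (29,Y), (31,Y), (34,Y)
ranks: 9->1, 13->2, 14->3, 15->4, 17->5.5, 17->5.5, 18->7, 21->8, 22->9, 23->10, 26->11, 29->12.5, 29->12.5, 31->14, 34->15
Step 2: Rank sum for X: R1 = 1 + 2 + 3 + 5.5 + 9 + 11 + 12.5 = 44.
Step 3: U_X = R1 - n1(n1+1)/2 = 44 - 7*8/2 = 44 - 28 = 16.
       U_Y = n1*n2 - U_X = 56 - 16 = 40.
Step 4: Ties are present, so use the tie-corrected normal approximation (with continuity correction) for the p-value.
Step 5: p-value = 0.182450; compare to alpha = 0.05. fail to reject H0.

U_X = 16, p = 0.182450, fail to reject H0 at alpha = 0.05.


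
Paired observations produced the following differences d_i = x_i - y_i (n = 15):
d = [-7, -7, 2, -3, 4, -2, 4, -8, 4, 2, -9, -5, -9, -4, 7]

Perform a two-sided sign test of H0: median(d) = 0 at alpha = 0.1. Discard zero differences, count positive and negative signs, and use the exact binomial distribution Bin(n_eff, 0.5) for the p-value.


Step 1: Discard zero differences. Original n = 15; n_eff = number of nonzero differences = 15.
Nonzero differences (with sign): -7, -7, +2, -3, +4, -2, +4, -8, +4, +2, -9, -5, -9, -4, +7
Step 2: Count signs: positive = 6, negative = 9.
Step 3: Under H0: P(positive) = 0.5, so the number of positives S ~ Bin(15, 0.5).
Step 4: Two-sided exact p-value = sum of Bin(15,0.5) probabilities at or below the observed probability = 0.607239.
Step 5: alpha = 0.1. fail to reject H0.

n_eff = 15, pos = 6, neg = 9, p = 0.607239, fail to reject H0.


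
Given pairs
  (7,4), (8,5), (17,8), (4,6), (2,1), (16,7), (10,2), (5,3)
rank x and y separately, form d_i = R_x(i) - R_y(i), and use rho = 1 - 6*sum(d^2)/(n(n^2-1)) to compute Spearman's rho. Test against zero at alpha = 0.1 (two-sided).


Step 1: Rank x and y separately (midranks; no ties here).
rank(x): 7->4, 8->5, 17->8, 4->2, 2->1, 16->7, 10->6, 5->3
rank(y): 4->4, 5->5, 8->8, 6->6, 1->1, 7->7, 2->2, 3->3
Step 2: d_i = R_x(i) - R_y(i); compute d_i^2.
  (4-4)^2=0, (5-5)^2=0, (8-8)^2=0, (2-6)^2=16, (1-1)^2=0, (7-7)^2=0, (6-2)^2=16, (3-3)^2=0
sum(d^2) = 32.
Step 3: rho = 1 - 6*32 / (8*(8^2 - 1)) = 1 - 192/504 = 0.619048.
Step 4: Under H0, t = rho * sqrt((n-2)/(1-rho^2)) = 1.9308 ~ t(6).
Step 5: Two-sided p-value from the t-distribution with 6 df = 0.101733.
Step 6: alpha = 0.1. fail to reject H0.

rho = 0.6190, p = 0.101733, fail to reject H0 at alpha = 0.1.


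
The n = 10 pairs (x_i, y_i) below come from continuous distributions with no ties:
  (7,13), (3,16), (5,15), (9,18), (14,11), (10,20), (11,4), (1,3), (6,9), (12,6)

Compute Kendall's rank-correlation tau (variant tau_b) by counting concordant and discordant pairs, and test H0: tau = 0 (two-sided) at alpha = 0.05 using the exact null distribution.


Step 1: Enumerate the 45 unordered pairs (i,j) with i<j and classify each by sign(x_j-x_i) * sign(y_j-y_i).
  (1,2):dx=-4,dy=+3->D; (1,3):dx=-2,dy=+2->D; (1,4):dx=+2,dy=+5->C; (1,5):dx=+7,dy=-2->D
  (1,6):dx=+3,dy=+7->C; (1,7):dx=+4,dy=-9->D; (1,8):dx=-6,dy=-10->C; (1,9):dx=-1,dy=-4->C
  (1,10):dx=+5,dy=-7->D; (2,3):dx=+2,dy=-1->D; (2,4):dx=+6,dy=+2->C; (2,5):dx=+11,dy=-5->D
  (2,6):dx=+7,dy=+4->C; (2,7):dx=+8,dy=-12->D; (2,8):dx=-2,dy=-13->C; (2,9):dx=+3,dy=-7->D
  (2,10):dx=+9,dy=-10->D; (3,4):dx=+4,dy=+3->C; (3,5):dx=+9,dy=-4->D; (3,6):dx=+5,dy=+5->C
  (3,7):dx=+6,dy=-11->D; (3,8):dx=-4,dy=-12->C; (3,9):dx=+1,dy=-6->D; (3,10):dx=+7,dy=-9->D
  (4,5):dx=+5,dy=-7->D; (4,6):dx=+1,dy=+2->C; (4,7):dx=+2,dy=-14->D; (4,8):dx=-8,dy=-15->C
  (4,9):dx=-3,dy=-9->C; (4,10):dx=+3,dy=-12->D; (5,6):dx=-4,dy=+9->D; (5,7):dx=-3,dy=-7->C
  (5,8):dx=-13,dy=-8->C; (5,9):dx=-8,dy=-2->C; (5,10):dx=-2,dy=-5->C; (6,7):dx=+1,dy=-16->D
  (6,8):dx=-9,dy=-17->C; (6,9):dx=-4,dy=-11->C; (6,10):dx=+2,dy=-14->D; (7,8):dx=-10,dy=-1->C
  (7,9):dx=-5,dy=+5->D; (7,10):dx=+1,dy=+2->C; (8,9):dx=+5,dy=+6->C; (8,10):dx=+11,dy=+3->C
  (9,10):dx=+6,dy=-3->D
Step 2: C = 23, D = 22, total pairs = 45.
Step 3: tau = (C - D)/(n(n-1)/2) = (23 - 22)/45 = 0.022222.
Step 4: Exact two-sided p-value (enumerate n! = 3628800 permutations of y under H0): p = 1.000000.
Step 5: alpha = 0.05. fail to reject H0.

tau_b = 0.0222 (C=23, D=22), p = 1.000000, fail to reject H0.


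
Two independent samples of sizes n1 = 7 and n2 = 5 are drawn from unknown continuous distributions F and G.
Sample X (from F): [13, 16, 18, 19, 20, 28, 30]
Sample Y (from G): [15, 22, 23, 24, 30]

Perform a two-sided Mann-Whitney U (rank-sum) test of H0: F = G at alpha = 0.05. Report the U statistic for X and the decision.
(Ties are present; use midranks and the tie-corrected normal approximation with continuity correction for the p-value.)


Step 1: Combine and sort all 12 observations; assign midranks.
sorted (value, group): (13,X), (15,Y), (16,X), (18,X), (19,X), (20,X), (22,Y), (23,Y), (24,Y), (28,X), (30,X), (30,Y)
ranks: 13->1, 15->2, 16->3, 18->4, 19->5, 20->6, 22->7, 23->8, 24->9, 28->10, 30->11.5, 30->11.5
Step 2: Rank sum for X: R1 = 1 + 3 + 4 + 5 + 6 + 10 + 11.5 = 40.5.
Step 3: U_X = R1 - n1(n1+1)/2 = 40.5 - 7*8/2 = 40.5 - 28 = 12.5.
       U_Y = n1*n2 - U_X = 35 - 12.5 = 22.5.
Step 4: Ties are present, so use the tie-corrected normal approximation (with continuity correction) for the p-value.
Step 5: p-value = 0.464120; compare to alpha = 0.05. fail to reject H0.

U_X = 12.5, p = 0.464120, fail to reject H0 at alpha = 0.05.


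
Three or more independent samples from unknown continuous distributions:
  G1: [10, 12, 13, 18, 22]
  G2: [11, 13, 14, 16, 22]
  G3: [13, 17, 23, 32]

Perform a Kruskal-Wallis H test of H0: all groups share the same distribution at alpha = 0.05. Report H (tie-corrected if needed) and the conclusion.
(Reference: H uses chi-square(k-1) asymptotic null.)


Step 1: Combine all N = 14 observations and assign midranks.
sorted (value, group, rank): (10,G1,1), (11,G2,2), (12,G1,3), (13,G1,5), (13,G2,5), (13,G3,5), (14,G2,7), (16,G2,8), (17,G3,9), (18,G1,10), (22,G1,11.5), (22,G2,11.5), (23,G3,13), (32,G3,14)
Step 2: Sum ranks within each group.
R_1 = 30.5 (n_1 = 5)
R_2 = 33.5 (n_2 = 5)
R_3 = 41 (n_3 = 4)
Step 3: H = 12/(N(N+1)) * sum(R_i^2/n_i) - 3(N+1)
     = 12/(14*15) * (30.5^2/5 + 33.5^2/5 + 41^2/4) - 3*15
     = 0.057143 * 830.75 - 45
     = 2.471429.
Step 4: Ties present; correction factor C = 1 - 30/(14^3 - 14) = 0.989011. Corrected H = 2.471429 / 0.989011 = 2.498889.
Step 5: Under H0, H ~ chi^2(2); p-value = 0.286664.
Step 6: alpha = 0.05. fail to reject H0.

H = 2.4989, df = 2, p = 0.286664, fail to reject H0.


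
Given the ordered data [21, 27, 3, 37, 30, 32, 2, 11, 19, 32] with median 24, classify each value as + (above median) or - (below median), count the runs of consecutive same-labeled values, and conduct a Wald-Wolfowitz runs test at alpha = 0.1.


Step 1: Compute median = 24; label A = above, B = below.
Labels in order: BABAAABBBA  (n_A = 5, n_B = 5)
Step 2: Count runs R = 6.
Step 3: Under H0 (random ordering), E[R] = 2*n_A*n_B/(n_A+n_B) + 1 = 2*5*5/10 + 1 = 6.0000.
        Var[R] = 2*n_A*n_B*(2*n_A*n_B - n_A - n_B) / ((n_A+n_B)^2 * (n_A+n_B-1)) = 2000/900 = 2.2222.
        SD[R] = 1.4907.
Step 4: R = E[R], so z = 0 with no continuity correction.
Step 5: Two-sided p-value via normal approximation = 2*(1 - Phi(|z|)) = 1.000000.
Step 6: alpha = 0.1. fail to reject H0.

R = 6, z = 0.0000, p = 1.000000, fail to reject H0.


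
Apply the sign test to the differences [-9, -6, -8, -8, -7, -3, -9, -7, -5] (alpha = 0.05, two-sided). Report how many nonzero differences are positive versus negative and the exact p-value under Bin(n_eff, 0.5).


Step 1: Discard zero differences. Original n = 9; n_eff = number of nonzero differences = 9.
Nonzero differences (with sign): -9, -6, -8, -8, -7, -3, -9, -7, -5
Step 2: Count signs: positive = 0, negative = 9.
Step 3: Under H0: P(positive) = 0.5, so the number of positives S ~ Bin(9, 0.5).
Step 4: Two-sided exact p-value = sum of Bin(9,0.5) probabilities at or below the observed probability = 0.003906.
Step 5: alpha = 0.05. reject H0.

n_eff = 9, pos = 0, neg = 9, p = 0.003906, reject H0.


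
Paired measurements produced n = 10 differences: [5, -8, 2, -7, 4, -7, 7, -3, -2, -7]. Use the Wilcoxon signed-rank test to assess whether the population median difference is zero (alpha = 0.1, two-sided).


Step 1: Drop any zero differences (none here) and take |d_i|.
|d| = [5, 8, 2, 7, 4, 7, 7, 3, 2, 7]
Step 2: Midrank |d_i| (ties get averaged ranks).
ranks: |5|->5, |8|->10, |2|->1.5, |7|->7.5, |4|->4, |7|->7.5, |7|->7.5, |3|->3, |2|->1.5, |7|->7.5
Step 3: Attach original signs; sum ranks with positive sign and with negative sign.
W+ = 5 + 1.5 + 4 + 7.5 = 18
W- = 10 + 7.5 + 7.5 + 3 + 1.5 + 7.5 = 37
(Check: W+ + W- = 55 should equal n(n+1)/2 = 55.)
Step 4: Test statistic W = min(W+, W-) = 18.
Step 5: Ties in |d|, so use the tie-corrected normal approximation.
        E[W] = n(n+1)/4 = 10*11/4 = 27.5.
        Tie groups: |d|=2 (t=2), |d|=7 (t=4); sum(t^3 - t) = 66.
        Var[W] = n(n+1)(2n+1)/24 - sum(t^3-t)/48 = 2310/24 - 66/48 = 94.875.
        z = (W - E[W]) / sqrt(Var[W]) = (18 - 27.5) / 9.7404 = -0.9753.
        Two-sided p = 2*Phi(z) = 0.329401.
Step 6: alpha = 0.1. fail to reject H0.

W+ = 18, W- = 37, W = min = 18, p = 0.329401, fail to reject H0.


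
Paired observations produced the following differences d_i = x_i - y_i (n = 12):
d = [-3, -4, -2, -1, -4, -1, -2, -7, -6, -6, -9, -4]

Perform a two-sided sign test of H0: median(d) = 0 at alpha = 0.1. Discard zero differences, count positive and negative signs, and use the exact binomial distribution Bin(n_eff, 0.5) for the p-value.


Step 1: Discard zero differences. Original n = 12; n_eff = number of nonzero differences = 12.
Nonzero differences (with sign): -3, -4, -2, -1, -4, -1, -2, -7, -6, -6, -9, -4
Step 2: Count signs: positive = 0, negative = 12.
Step 3: Under H0: P(positive) = 0.5, so the number of positives S ~ Bin(12, 0.5).
Step 4: Two-sided exact p-value = sum of Bin(12,0.5) probabilities at or below the observed probability = 0.000488.
Step 5: alpha = 0.1. reject H0.

n_eff = 12, pos = 0, neg = 12, p = 0.000488, reject H0.


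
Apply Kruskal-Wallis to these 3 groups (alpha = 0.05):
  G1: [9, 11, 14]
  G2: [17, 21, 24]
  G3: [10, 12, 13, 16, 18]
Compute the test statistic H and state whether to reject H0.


Step 1: Combine all N = 11 observations and assign midranks.
sorted (value, group, rank): (9,G1,1), (10,G3,2), (11,G1,3), (12,G3,4), (13,G3,5), (14,G1,6), (16,G3,7), (17,G2,8), (18,G3,9), (21,G2,10), (24,G2,11)
Step 2: Sum ranks within each group.
R_1 = 10 (n_1 = 3)
R_2 = 29 (n_2 = 3)
R_3 = 27 (n_3 = 5)
Step 3: H = 12/(N(N+1)) * sum(R_i^2/n_i) - 3(N+1)
     = 12/(11*12) * (10^2/3 + 29^2/3 + 27^2/5) - 3*12
     = 0.090909 * 459.467 - 36
     = 5.769697.
Step 4: No ties, so H is used without correction.
Step 5: Under H0, H ~ chi^2(2); p-value = 0.055863.
Step 6: alpha = 0.05. fail to reject H0.

H = 5.7697, df = 2, p = 0.055863, fail to reject H0.


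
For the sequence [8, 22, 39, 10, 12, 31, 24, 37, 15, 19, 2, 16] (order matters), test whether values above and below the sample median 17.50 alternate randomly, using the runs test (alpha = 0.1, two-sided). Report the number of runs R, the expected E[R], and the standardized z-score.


Step 1: Compute median = 17.50; label A = above, B = below.
Labels in order: BAABBAAABABB  (n_A = 6, n_B = 6)
Step 2: Count runs R = 7.
Step 3: Under H0 (random ordering), E[R] = 2*n_A*n_B/(n_A+n_B) + 1 = 2*6*6/12 + 1 = 7.0000.
        Var[R] = 2*n_A*n_B*(2*n_A*n_B - n_A - n_B) / ((n_A+n_B)^2 * (n_A+n_B-1)) = 4320/1584 = 2.7273.
        SD[R] = 1.6514.
Step 4: R = E[R], so z = 0 with no continuity correction.
Step 5: Two-sided p-value via normal approximation = 2*(1 - Phi(|z|)) = 1.000000.
Step 6: alpha = 0.1. fail to reject H0.

R = 7, z = 0.0000, p = 1.000000, fail to reject H0.


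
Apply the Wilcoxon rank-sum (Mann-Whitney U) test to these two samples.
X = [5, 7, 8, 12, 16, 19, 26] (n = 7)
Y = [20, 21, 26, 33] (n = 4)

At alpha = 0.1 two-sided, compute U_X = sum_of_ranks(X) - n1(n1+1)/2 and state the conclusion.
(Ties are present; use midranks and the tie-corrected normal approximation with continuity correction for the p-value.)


Step 1: Combine and sort all 11 observations; assign midranks.
sorted (value, group): (5,X), (7,X), (8,X), (12,X), (16,X), (19,X), (20,Y), (21,Y), (26,X), (26,Y), (33,Y)
ranks: 5->1, 7->2, 8->3, 12->4, 16->5, 19->6, 20->7, 21->8, 26->9.5, 26->9.5, 33->11
Step 2: Rank sum for X: R1 = 1 + 2 + 3 + 4 + 5 + 6 + 9.5 = 30.5.
Step 3: U_X = R1 - n1(n1+1)/2 = 30.5 - 7*8/2 = 30.5 - 28 = 2.5.
       U_Y = n1*n2 - U_X = 28 - 2.5 = 25.5.
Step 4: Ties are present, so use the tie-corrected normal approximation (with continuity correction) for the p-value.
Step 5: p-value = 0.037202; compare to alpha = 0.1. reject H0.

U_X = 2.5, p = 0.037202, reject H0 at alpha = 0.1.


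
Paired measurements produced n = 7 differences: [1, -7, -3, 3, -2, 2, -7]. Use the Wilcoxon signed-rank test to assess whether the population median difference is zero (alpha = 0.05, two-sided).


Step 1: Drop any zero differences (none here) and take |d_i|.
|d| = [1, 7, 3, 3, 2, 2, 7]
Step 2: Midrank |d_i| (ties get averaged ranks).
ranks: |1|->1, |7|->6.5, |3|->4.5, |3|->4.5, |2|->2.5, |2|->2.5, |7|->6.5
Step 3: Attach original signs; sum ranks with positive sign and with negative sign.
W+ = 1 + 4.5 + 2.5 = 8
W- = 6.5 + 4.5 + 2.5 + 6.5 = 20
(Check: W+ + W- = 28 should equal n(n+1)/2 = 28.)
Step 4: Test statistic W = min(W+, W-) = 8.
Step 5: Ties in |d|, so use the tie-corrected normal approximation.
        E[W] = n(n+1)/4 = 7*8/4 = 14.
        Tie groups: |d|=2 (t=2), |d|=3 (t=2), |d|=7 (t=2); sum(t^3 - t) = 18.
        Var[W] = n(n+1)(2n+1)/24 - sum(t^3-t)/48 = 840/24 - 18/48 = 34.625.
        z = (W - E[W]) / sqrt(Var[W]) = (8 - 14) / 5.8843 = -1.0197.
        Two-sided p = 2*Phi(z) = 0.307889.
Step 6: alpha = 0.05. fail to reject H0.

W+ = 8, W- = 20, W = min = 8, p = 0.307889, fail to reject H0.


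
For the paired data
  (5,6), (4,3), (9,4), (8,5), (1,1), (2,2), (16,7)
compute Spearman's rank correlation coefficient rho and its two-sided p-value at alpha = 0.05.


Step 1: Rank x and y separately (midranks; no ties here).
rank(x): 5->4, 4->3, 9->6, 8->5, 1->1, 2->2, 16->7
rank(y): 6->6, 3->3, 4->4, 5->5, 1->1, 2->2, 7->7
Step 2: d_i = R_x(i) - R_y(i); compute d_i^2.
  (4-6)^2=4, (3-3)^2=0, (6-4)^2=4, (5-5)^2=0, (1-1)^2=0, (2-2)^2=0, (7-7)^2=0
sum(d^2) = 8.
Step 3: rho = 1 - 6*8 / (7*(7^2 - 1)) = 1 - 48/336 = 0.857143.
Step 4: Under H0, t = rho * sqrt((n-2)/(1-rho^2)) = 3.7210 ~ t(5).
Step 5: Two-sided p-value from the t-distribution with 5 df = 0.013697.
Step 6: alpha = 0.05. reject H0.

rho = 0.8571, p = 0.013697, reject H0 at alpha = 0.05.


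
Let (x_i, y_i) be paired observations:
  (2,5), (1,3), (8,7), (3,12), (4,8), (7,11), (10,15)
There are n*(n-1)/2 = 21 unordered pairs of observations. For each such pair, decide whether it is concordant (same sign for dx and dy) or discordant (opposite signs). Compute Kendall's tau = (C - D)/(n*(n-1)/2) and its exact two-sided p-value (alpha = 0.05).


Step 1: Enumerate the 21 unordered pairs (i,j) with i<j and classify each by sign(x_j-x_i) * sign(y_j-y_i).
  (1,2):dx=-1,dy=-2->C; (1,3):dx=+6,dy=+2->C; (1,4):dx=+1,dy=+7->C; (1,5):dx=+2,dy=+3->C
  (1,6):dx=+5,dy=+6->C; (1,7):dx=+8,dy=+10->C; (2,3):dx=+7,dy=+4->C; (2,4):dx=+2,dy=+9->C
  (2,5):dx=+3,dy=+5->C; (2,6):dx=+6,dy=+8->C; (2,7):dx=+9,dy=+12->C; (3,4):dx=-5,dy=+5->D
  (3,5):dx=-4,dy=+1->D; (3,6):dx=-1,dy=+4->D; (3,7):dx=+2,dy=+8->C; (4,5):dx=+1,dy=-4->D
  (4,6):dx=+4,dy=-1->D; (4,7):dx=+7,dy=+3->C; (5,6):dx=+3,dy=+3->C; (5,7):dx=+6,dy=+7->C
  (6,7):dx=+3,dy=+4->C
Step 2: C = 16, D = 5, total pairs = 21.
Step 3: tau = (C - D)/(n(n-1)/2) = (16 - 5)/21 = 0.523810.
Step 4: Exact two-sided p-value (enumerate n! = 5040 permutations of y under H0): p = 0.136111.
Step 5: alpha = 0.05. fail to reject H0.

tau_b = 0.5238 (C=16, D=5), p = 0.136111, fail to reject H0.
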